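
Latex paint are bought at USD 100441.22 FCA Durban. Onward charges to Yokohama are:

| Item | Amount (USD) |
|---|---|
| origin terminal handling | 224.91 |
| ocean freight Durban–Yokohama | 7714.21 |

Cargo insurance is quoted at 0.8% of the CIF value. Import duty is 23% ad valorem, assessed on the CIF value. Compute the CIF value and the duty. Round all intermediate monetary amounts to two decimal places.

CIF value: USD 109254.38; import duty: USD 25128.51

Let C be the CIF value. C = FCA price + pre-shipment costs + freight + 0.8% × C
C − 0.8% × C = 100441.22 + 224.91 + 7714.21
0.992 × C = 108380.34
C = 108380.34 / 0.992 = 109254.38
Insurance premium = 0.8% × 109254.38 = 874.04
Import duty = 109254.38 × 23% = 25128.51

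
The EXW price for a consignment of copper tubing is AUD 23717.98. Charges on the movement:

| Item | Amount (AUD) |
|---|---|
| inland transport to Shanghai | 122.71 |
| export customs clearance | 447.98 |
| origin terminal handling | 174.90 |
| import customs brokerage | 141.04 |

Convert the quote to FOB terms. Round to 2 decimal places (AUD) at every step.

FOB price: AUD 24463.57

Not relevant to the conversion: brokerage — on the buyer under both terms; not part of either seller's price.
From EXW to FOB, the seller additionally bears: inland to port, export clearance, origin terminal.
FOB price = 23717.98 + 122.71 + 447.98 + 174.90 = 24463.57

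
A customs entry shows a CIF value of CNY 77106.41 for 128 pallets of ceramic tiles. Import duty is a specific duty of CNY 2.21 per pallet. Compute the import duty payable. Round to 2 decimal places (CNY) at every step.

Import duty: CNY 282.88

Import duty = 128 × 2.21 = 282.88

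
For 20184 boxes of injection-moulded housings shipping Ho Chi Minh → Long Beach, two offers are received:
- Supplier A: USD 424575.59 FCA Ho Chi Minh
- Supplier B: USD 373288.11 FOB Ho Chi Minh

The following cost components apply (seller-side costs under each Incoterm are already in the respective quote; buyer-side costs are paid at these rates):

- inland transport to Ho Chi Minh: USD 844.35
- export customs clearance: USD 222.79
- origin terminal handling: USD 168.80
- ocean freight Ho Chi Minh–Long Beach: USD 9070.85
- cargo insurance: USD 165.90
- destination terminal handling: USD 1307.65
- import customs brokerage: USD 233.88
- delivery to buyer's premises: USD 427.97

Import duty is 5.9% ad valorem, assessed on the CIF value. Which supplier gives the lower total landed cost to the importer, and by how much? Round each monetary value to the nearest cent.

Supplier B is cheaper by USD 54492.20

Supplier A (FCA):
CIF value = FCA price + origin terminal + freight + insurance = 424575.59 + 168.80 + 9070.85 + 165.90 = 433981.14
Import duty = 433981.14 × 5.9% = 25604.89
Buyer bears (A): 168.80 + 9070.85 + 165.90 + 1307.65 + 233.88 + 427.97 = 11375.05
Landed cost (A) = invoice 424575.59 + 11375.05 + duty 25604.89 = 461555.53
Supplier B (FOB):
CIF value = FOB price + freight + insurance = 373288.11 + 9070.85 + 165.90 = 382524.86
Import duty = 382524.86 × 5.9% = 22568.97
Buyer bears (B): 9070.85 + 165.90 + 1307.65 + 233.88 + 427.97 = 11206.25
Landed cost (B) = invoice 373288.11 + 11206.25 + duty 22568.97 = 407063.33
Difference = |461555.53 − 407063.33| = 54492.20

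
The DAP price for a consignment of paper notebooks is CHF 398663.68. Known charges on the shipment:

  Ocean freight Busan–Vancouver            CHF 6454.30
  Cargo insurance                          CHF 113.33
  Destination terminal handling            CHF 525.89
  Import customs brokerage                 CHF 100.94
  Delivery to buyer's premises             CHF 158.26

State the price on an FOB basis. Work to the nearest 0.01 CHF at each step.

FOB price: CHF 391411.90

Not relevant to the conversion: brokerage — on the buyer under both terms; not part of either seller's price.
From DAP to FOB, the seller no longer bears: freight, insurance, destination terminal, delivery.
FOB price = 398663.68 − 6454.30 − 113.33 − 525.89 − 158.26 = 391411.90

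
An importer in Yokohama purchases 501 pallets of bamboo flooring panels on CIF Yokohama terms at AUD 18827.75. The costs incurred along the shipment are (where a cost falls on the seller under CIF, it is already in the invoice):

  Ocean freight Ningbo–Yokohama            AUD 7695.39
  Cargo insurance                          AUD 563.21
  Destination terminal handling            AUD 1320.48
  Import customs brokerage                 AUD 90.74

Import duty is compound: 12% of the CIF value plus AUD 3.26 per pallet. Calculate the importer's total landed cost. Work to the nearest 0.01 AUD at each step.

CIF: the seller pays costs through ocean freight and marine insurance to the destination port.
Already in the invoice (seller's account under CIF): freight, insurance — exclude.
The CIF price already equals the CIF value: 18827.75
Ad valorem component: 18827.75 × 12% = 2259.33
Specific component: 501 × 3.26 = 1633.26
Import duty = 2259.33 + 1633.26 = 3892.59
Buyer bears: destination terminal 1320.48 + brokerage 90.74 + duty 3892.59 = 5303.81
Landed cost = invoice 18827.75 + 5303.81 = 24131.56

Total landed cost: AUD 24131.56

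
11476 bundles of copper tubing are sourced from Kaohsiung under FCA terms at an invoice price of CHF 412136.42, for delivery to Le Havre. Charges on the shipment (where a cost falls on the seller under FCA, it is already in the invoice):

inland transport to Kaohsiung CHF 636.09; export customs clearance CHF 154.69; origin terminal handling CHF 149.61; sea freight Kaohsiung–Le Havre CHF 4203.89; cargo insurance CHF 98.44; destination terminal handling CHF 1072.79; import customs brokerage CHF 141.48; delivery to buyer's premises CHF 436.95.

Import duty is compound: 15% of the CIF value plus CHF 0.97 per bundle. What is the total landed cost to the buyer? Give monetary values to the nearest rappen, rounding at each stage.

FCA: the seller delivers export-cleared goods to the carrier; the buyer bears costs from that point.
Already in the invoice (seller's account under FCA): inland to port, export clearance — exclude.
CIF value = FCA price + origin terminal + freight + insurance = 412136.42 + 149.61 + 4203.89 + 98.44 = 416588.36
Ad valorem component: 416588.36 × 15% = 62488.25
Specific component: 11476 × 0.97 = 11131.72
Import duty = 62488.25 + 11131.72 = 73619.97
Buyer bears: origin terminal 149.61 + freight 4203.89 + insurance 98.44 + destination terminal 1072.79 + brokerage 141.48 + delivery 436.95 + duty 73619.97 = 79723.13
Landed cost = invoice 412136.42 + 79723.13 = 491859.55

Total landed cost: CHF 491859.55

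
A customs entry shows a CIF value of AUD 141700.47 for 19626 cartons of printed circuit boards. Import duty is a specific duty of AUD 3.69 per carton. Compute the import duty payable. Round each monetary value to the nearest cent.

Import duty = 19626 × 3.69 = 72419.94

Import duty: AUD 72419.94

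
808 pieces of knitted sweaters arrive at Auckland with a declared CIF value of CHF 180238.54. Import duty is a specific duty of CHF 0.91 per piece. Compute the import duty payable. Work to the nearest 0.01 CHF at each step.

Import duty = 808 × 0.91 = 735.28

Import duty: CHF 735.28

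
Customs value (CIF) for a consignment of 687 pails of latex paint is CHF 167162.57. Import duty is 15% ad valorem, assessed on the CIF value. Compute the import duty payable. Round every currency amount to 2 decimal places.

Import duty = 167162.57 × 15% = 25074.39

Import duty: CHF 25074.39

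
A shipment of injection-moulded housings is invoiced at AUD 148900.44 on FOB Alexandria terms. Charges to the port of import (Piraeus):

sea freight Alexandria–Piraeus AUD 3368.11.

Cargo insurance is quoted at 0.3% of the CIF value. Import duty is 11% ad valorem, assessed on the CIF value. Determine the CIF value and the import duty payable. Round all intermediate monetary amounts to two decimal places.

CIF value: AUD 152726.73; import duty: AUD 16799.94

Let C be the CIF value. C = FOB price + freight + 0.3% × C
C − 0.3% × C = 148900.44 + 3368.11
0.997 × C = 152268.55
C = 152268.55 / 0.997 = 152726.73
Insurance premium = 0.3% × 152726.73 = 458.18
Import duty = 152726.73 × 11% = 16799.94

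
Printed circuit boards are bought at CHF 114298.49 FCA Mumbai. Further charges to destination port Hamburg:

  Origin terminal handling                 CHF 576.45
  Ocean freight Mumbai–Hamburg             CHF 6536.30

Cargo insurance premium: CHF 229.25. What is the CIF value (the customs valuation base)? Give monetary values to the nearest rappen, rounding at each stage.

CIF = FCA price + pre-shipment costs + freight + insurance
CIF = 114298.49 + 576.45 + 6536.30 + 229.25 = 121640.49

CIF value: CHF 121640.49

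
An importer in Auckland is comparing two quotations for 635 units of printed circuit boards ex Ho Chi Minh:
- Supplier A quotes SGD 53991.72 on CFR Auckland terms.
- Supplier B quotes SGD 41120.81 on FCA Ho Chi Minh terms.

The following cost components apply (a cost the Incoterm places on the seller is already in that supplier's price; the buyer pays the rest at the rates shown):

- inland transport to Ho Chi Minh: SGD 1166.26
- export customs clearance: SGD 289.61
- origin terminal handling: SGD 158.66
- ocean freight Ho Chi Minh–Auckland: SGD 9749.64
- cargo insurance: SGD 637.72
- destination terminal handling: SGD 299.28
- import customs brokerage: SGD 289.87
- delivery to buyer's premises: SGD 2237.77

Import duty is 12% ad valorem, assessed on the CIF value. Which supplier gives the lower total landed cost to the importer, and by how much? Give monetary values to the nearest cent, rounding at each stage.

Supplier B is cheaper by SGD 3318.12

Supplier A (CFR):
CIF value = CFR price + insurance = 53991.72 + 637.72 = 54629.44
Import duty = 54629.44 × 12% = 6555.53
Buyer bears (A): 637.72 + 299.28 + 289.87 + 2237.77 = 3464.64
Landed cost (A) = invoice 53991.72 + 3464.64 + duty 6555.53 = 64011.89
Supplier B (FCA):
CIF value = FCA price + origin terminal + freight + insurance = 41120.81 + 158.66 + 9749.64 + 637.72 = 51666.83
Import duty = 51666.83 × 12% = 6200.02
Buyer bears (B): 158.66 + 9749.64 + 637.72 + 299.28 + 289.87 + 2237.77 = 13372.94
Landed cost (B) = invoice 41120.81 + 13372.94 + duty 6200.02 = 60693.77
Difference = |64011.89 − 60693.77| = 3318.12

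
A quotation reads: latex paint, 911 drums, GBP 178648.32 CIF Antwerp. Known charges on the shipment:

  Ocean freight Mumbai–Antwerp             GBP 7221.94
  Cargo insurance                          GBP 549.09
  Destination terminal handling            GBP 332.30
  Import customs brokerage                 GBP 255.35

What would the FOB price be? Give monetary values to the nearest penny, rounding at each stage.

Not relevant to the conversion: destination terminal, brokerage — on the buyer under both terms; not part of either seller's price.
From CIF to FOB, the seller no longer bears: freight, insurance.
FOB price = 178648.32 − 7221.94 − 549.09 = 170877.29

FOB price: GBP 170877.29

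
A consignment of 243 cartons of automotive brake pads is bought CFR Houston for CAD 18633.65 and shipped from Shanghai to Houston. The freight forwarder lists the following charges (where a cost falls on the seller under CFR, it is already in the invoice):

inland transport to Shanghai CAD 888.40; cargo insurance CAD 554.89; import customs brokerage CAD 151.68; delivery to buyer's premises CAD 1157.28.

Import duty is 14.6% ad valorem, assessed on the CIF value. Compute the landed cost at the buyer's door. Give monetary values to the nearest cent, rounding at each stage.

CFR: the seller pays costs through ocean freight to the destination port, but not insurance.
Already in the invoice (seller's account under CFR): inland to port — exclude.
CIF value = CFR price + insurance = 18633.65 + 554.89 = 19188.54
Import duty = 19188.54 × 14.6% = 2801.53
Buyer bears: insurance 554.89 + brokerage 151.68 + delivery 1157.28 + duty 2801.53 = 4665.38
Landed cost = invoice 18633.65 + 4665.38 = 23299.03

Total landed cost: CAD 23299.03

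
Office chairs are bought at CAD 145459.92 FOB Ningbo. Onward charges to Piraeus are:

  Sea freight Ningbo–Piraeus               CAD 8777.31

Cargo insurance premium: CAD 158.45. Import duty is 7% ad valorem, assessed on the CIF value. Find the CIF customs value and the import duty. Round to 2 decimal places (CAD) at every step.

CIF value: CAD 154395.68; import duty: CAD 10807.70

CIF = FOB price + freight + insurance
CIF = 145459.92 + 8777.31 + 158.45 = 154395.68
Import duty = 154395.68 × 7% = 10807.70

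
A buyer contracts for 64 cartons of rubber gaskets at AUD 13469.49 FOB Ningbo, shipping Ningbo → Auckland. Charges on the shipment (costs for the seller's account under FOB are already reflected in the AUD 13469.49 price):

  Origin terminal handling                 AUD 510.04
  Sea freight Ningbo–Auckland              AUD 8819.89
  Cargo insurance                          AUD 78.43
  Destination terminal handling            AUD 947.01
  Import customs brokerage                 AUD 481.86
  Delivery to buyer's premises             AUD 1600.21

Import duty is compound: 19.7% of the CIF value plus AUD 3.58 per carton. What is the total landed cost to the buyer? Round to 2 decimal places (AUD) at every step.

Total landed cost: AUD 30032.47

FOB: the seller bears costs until goods are on board at the origin port; the buyer bears freight, insurance and all costs thereafter.
Already in the invoice (seller's account under FOB): origin terminal — exclude.
CIF value = FOB price + freight + insurance = 13469.49 + 8819.89 + 78.43 = 22367.81
Ad valorem component: 22367.81 × 19.7% = 4406.46
Specific component: 64 × 3.58 = 229.12
Import duty = 4406.46 + 229.12 = 4635.58
Buyer bears: freight 8819.89 + insurance 78.43 + destination terminal 947.01 + brokerage 481.86 + delivery 1600.21 + duty 4635.58 = 16562.98
Landed cost = invoice 13469.49 + 16562.98 = 30032.47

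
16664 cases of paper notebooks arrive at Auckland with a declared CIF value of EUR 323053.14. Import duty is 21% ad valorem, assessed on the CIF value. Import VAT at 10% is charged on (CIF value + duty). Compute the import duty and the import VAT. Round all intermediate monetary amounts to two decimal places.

Import duty: EUR 67841.16; import VAT: EUR 39089.43

Import duty = 323053.14 × 21% = 67841.16
VAT base = CIF + duty = 323053.14 + 67841.16 = 390894.30
Import VAT = 390894.30 × 10% = 39089.43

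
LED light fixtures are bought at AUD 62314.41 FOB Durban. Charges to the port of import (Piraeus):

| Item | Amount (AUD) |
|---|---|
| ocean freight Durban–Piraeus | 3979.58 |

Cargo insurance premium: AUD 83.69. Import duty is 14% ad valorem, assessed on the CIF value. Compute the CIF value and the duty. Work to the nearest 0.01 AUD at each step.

CIF = FOB price + freight + insurance
CIF = 62314.41 + 3979.58 + 83.69 = 66377.68
Import duty = 66377.68 × 14% = 9292.88

CIF value: AUD 66377.68; import duty: AUD 9292.88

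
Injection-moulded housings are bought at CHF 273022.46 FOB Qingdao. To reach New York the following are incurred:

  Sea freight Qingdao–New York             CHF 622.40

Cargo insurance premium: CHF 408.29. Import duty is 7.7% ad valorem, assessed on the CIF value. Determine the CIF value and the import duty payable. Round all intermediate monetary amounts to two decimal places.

CIF = FOB price + freight + insurance
CIF = 273022.46 + 622.40 + 408.29 = 274053.15
Import duty = 274053.15 × 7.7% = 21102.09

CIF value: CHF 274053.15; import duty: CHF 21102.09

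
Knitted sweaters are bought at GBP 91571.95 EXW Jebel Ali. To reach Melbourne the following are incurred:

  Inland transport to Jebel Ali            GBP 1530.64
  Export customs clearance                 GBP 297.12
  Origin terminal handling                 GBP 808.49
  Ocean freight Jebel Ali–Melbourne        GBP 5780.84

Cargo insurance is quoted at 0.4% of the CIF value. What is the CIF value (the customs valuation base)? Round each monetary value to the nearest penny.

CIF value: GBP 100390.60

Let C be the CIF value. C = EXW price + pre-shipment costs + freight + 0.4% × C
C − 0.4% × C = 91571.95 + 1530.64 + 297.12 + 808.49 + 5780.84
0.996 × C = 99989.04
C = 99989.04 / 0.996 = 100390.60
Insurance premium = 0.4% × 100390.60 = 401.56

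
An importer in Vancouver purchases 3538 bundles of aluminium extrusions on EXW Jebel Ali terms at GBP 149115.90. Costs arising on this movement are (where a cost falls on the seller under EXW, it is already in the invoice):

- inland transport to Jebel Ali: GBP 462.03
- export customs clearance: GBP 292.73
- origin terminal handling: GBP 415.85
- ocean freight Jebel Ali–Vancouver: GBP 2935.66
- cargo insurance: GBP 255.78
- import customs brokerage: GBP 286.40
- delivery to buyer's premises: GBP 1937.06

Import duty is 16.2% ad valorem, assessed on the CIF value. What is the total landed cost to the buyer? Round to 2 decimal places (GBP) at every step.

Total landed cost: GBP 180564.84

EXW: the seller makes goods available at their premises; the buyer bears all onward costs.
CIF value = EXW price + inland to port + export clearance + origin terminal + freight + insurance = 149115.90 + 462.03 + 292.73 + 415.85 + 2935.66 + 255.78 = 153477.95
Import duty = 153477.95 × 16.2% = 24863.43
Buyer bears: inland to port 462.03 + export clearance 292.73 + origin terminal 415.85 + freight 2935.66 + insurance 255.78 + brokerage 286.40 + delivery 1937.06 + duty 24863.43 = 31448.94
Landed cost = invoice 149115.90 + 31448.94 = 180564.84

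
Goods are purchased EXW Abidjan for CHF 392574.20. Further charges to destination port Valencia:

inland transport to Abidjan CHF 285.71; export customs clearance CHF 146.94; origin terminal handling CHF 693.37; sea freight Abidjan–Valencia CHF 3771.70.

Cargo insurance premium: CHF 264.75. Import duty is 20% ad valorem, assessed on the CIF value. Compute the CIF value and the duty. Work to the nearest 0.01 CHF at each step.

CIF = EXW price + pre-shipment costs + freight + insurance
CIF = 392574.20 + 285.71 + 146.94 + 693.37 + 3771.70 + 264.75 = 397736.67
Import duty = 397736.67 × 20% = 79547.33

CIF value: CHF 397736.67; import duty: CHF 79547.33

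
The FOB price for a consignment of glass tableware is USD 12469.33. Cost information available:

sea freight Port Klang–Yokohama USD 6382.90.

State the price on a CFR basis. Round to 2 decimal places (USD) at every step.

CFR price: USD 18852.23

From FOB to CFR, the seller additionally bears: freight.
CFR price = 12469.33 + 6382.90 = 18852.23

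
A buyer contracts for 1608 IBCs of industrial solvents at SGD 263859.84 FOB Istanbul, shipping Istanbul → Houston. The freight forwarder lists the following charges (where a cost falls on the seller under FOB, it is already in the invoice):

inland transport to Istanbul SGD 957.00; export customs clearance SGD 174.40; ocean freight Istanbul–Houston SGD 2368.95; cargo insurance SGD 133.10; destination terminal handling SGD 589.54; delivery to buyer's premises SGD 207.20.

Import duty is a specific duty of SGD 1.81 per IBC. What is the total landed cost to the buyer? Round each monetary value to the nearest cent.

Total landed cost: SGD 270069.11

FOB: the seller bears costs until goods are on board at the origin port; the buyer bears freight, insurance and all costs thereafter.
Already in the invoice (seller's account under FOB): inland to port, export clearance — exclude.
CIF value = FOB price + freight + insurance = 263859.84 + 2368.95 + 133.10 = 266361.89
Import duty = 1608 × 1.81 = 2910.48
Buyer bears: freight 2368.95 + insurance 133.10 + destination terminal 589.54 + delivery 207.20 + duty 2910.48 = 6209.27
Landed cost = invoice 263859.84 + 6209.27 = 270069.11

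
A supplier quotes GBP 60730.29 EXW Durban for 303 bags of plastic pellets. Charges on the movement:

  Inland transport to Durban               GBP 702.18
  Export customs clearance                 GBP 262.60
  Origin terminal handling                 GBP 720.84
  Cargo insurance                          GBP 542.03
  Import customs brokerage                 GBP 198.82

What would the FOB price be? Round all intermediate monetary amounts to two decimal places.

FOB price: GBP 62415.91

Not relevant to the conversion: brokerage, insurance — on the buyer under both terms; not part of either seller's price.
From EXW to FOB, the seller additionally bears: inland to port, export clearance, origin terminal.
FOB price = 60730.29 + 702.18 + 262.60 + 720.84 = 62415.91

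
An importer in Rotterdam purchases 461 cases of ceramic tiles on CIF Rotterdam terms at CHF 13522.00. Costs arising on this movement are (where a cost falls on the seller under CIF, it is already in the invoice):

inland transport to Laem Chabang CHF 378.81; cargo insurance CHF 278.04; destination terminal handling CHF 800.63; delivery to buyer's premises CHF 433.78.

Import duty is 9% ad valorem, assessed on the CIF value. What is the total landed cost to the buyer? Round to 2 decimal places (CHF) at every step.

CIF: the seller pays costs through ocean freight and marine insurance to the destination port.
Already in the invoice (seller's account under CIF): inland to port, insurance — exclude.
The CIF price already equals the CIF value: 13522.00
Import duty = 13522.00 × 9% = 1216.98
Buyer bears: destination terminal 800.63 + delivery 433.78 + duty 1216.98 = 2451.39
Landed cost = invoice 13522.00 + 2451.39 = 15973.39

Total landed cost: CHF 15973.39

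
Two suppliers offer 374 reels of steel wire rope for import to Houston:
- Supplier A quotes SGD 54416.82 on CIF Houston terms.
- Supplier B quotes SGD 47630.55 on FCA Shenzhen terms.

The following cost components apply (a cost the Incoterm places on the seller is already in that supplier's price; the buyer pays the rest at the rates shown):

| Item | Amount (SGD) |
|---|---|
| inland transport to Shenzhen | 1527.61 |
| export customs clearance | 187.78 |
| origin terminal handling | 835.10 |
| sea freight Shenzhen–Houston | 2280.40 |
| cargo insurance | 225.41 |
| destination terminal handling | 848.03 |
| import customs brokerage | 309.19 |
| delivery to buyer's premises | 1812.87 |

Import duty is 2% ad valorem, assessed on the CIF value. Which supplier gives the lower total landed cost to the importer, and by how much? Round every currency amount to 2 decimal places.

Supplier A (CIF):
The CIF price already equals the CIF value: 54416.82
Import duty = 54416.82 × 2% = 1088.34
Buyer bears (A): 848.03 + 309.19 + 1812.87 = 2970.09
Landed cost (A) = invoice 54416.82 + 2970.09 + duty 1088.34 = 58475.25
Supplier B (FCA):
CIF value = FCA price + origin terminal + freight + insurance = 47630.55 + 835.10 + 2280.40 + 225.41 = 50971.46
Import duty = 50971.46 × 2% = 1019.43
Buyer bears (B): 835.10 + 2280.40 + 225.41 + 848.03 + 309.19 + 1812.87 = 6311.00
Landed cost (B) = invoice 47630.55 + 6311.00 + duty 1019.43 = 54960.98
Difference = |58475.25 − 54960.98| = 3514.27

Supplier B is cheaper by SGD 3514.27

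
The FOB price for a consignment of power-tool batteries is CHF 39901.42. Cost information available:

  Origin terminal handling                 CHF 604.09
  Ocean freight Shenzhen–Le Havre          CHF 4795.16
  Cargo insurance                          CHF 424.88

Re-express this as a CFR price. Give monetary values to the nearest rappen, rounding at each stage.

Not relevant to the conversion: origin terminal — on the seller under both FOB and CFR; already in the FOB price and stays in the CFR price. insurance — on the buyer under both terms; not part of either seller's price.
From FOB to CFR, the seller additionally bears: freight.
CFR price = 39901.42 + 4795.16 = 44696.58

CFR price: CHF 44696.58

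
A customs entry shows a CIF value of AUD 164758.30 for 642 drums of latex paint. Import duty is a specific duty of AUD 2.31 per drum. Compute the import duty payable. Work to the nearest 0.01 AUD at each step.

Import duty: AUD 1483.02

Import duty = 642 × 2.31 = 1483.02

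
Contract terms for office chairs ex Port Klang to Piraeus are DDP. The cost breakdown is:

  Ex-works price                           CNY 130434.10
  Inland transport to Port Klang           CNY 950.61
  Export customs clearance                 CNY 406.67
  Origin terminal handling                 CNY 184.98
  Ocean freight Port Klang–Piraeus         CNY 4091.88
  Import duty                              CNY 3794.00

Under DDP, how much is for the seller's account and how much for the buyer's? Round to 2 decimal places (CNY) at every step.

Seller: CNY 139862.24; buyer: CNY 0.00

DDP: the seller bears all costs including import duty.
Seller's account: goods 130434.10 + inland to port 950.61 + export clearance 406.67 + origin terminal 184.98 + freight 4091.88 + duty 3794.00 = 139862.24
Buyer's account: 0.00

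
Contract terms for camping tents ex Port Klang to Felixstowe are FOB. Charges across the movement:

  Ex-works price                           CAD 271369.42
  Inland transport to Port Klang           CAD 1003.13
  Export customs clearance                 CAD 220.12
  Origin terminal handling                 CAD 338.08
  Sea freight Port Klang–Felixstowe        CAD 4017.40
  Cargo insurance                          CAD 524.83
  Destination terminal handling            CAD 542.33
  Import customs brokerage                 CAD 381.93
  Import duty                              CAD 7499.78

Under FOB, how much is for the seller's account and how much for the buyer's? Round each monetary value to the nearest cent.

Seller: CAD 272930.75; buyer: CAD 12966.27

FOB: the seller bears costs until goods are on board at the origin port; the buyer bears freight, insurance and all costs thereafter.
Seller's account: goods 271369.42 + inland to port 1003.13 + export clearance 220.12 + origin terminal 338.08 = 272930.75
Buyer's account: freight 4017.40 + insurance 524.83 + destination terminal 542.33 + brokerage 381.93 + duty 7499.78 = 12966.27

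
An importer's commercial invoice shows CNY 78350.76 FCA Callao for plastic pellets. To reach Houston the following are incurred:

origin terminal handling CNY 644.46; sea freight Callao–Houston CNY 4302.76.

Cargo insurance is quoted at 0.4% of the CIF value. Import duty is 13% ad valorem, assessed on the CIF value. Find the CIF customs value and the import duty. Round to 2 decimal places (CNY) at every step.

Let C be the CIF value. C = FCA price + pre-shipment costs + freight + 0.4% × C
C − 0.4% × C = 78350.76 + 644.46 + 4302.76
0.996 × C = 83297.98
C = 83297.98 / 0.996 = 83632.51
Insurance premium = 0.4% × 83632.51 = 334.53
Import duty = 83632.51 × 13% = 10872.23

CIF value: CNY 83632.51; import duty: CNY 10872.23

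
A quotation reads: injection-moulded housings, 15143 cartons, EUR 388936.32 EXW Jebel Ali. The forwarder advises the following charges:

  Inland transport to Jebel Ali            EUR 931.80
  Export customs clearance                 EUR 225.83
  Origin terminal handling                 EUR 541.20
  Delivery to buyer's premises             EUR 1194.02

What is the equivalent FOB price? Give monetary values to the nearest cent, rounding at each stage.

FOB price: EUR 390635.15

Not relevant to the conversion: delivery — on the buyer under both terms; not part of either seller's price.
From EXW to FOB, the seller additionally bears: inland to port, export clearance, origin terminal.
FOB price = 388936.32 + 931.80 + 225.83 + 541.20 = 390635.15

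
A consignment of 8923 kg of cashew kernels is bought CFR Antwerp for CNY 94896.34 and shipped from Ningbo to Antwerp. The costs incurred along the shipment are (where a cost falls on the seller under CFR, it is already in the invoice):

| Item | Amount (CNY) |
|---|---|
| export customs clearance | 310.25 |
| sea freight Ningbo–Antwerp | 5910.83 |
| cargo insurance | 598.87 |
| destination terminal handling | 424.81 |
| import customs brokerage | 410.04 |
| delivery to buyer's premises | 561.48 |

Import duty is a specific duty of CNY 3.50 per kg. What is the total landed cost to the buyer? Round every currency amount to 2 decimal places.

CFR: the seller pays costs through ocean freight to the destination port, but not insurance.
Already in the invoice (seller's account under CFR): export clearance, freight — exclude.
CIF value = CFR price + insurance = 94896.34 + 598.87 = 95495.21
Import duty = 8923 × 3.50 = 31230.50
Buyer bears: insurance 598.87 + destination terminal 424.81 + brokerage 410.04 + delivery 561.48 + duty 31230.50 = 33225.70
Landed cost = invoice 94896.34 + 33225.70 = 128122.04

Total landed cost: CNY 128122.04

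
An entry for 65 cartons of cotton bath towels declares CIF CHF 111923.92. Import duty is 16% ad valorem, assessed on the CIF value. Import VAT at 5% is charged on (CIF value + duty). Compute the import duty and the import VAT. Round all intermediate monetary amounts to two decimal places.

Import duty = 111923.92 × 16% = 17907.83
VAT base = CIF + duty = 111923.92 + 17907.83 = 129831.75
Import VAT = 129831.75 × 5% = 6491.59

Import duty: CHF 17907.83; import VAT: CHF 6491.59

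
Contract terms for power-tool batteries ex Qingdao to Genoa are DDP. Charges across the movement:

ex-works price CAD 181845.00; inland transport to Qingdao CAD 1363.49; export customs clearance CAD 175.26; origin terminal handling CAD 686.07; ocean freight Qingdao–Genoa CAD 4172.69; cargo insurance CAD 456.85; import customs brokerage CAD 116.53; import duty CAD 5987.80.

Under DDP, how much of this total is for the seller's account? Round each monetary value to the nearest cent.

Seller's account: CAD 194803.69

DDP: the seller bears all costs including import duty.
Seller's account: goods 181845.00 + inland to port 1363.49 + export clearance 175.26 + origin terminal 686.07 + freight 4172.69 + insurance 456.85 + brokerage 116.53 + duty 5987.80 = 194803.69
Buyer's account: 0.00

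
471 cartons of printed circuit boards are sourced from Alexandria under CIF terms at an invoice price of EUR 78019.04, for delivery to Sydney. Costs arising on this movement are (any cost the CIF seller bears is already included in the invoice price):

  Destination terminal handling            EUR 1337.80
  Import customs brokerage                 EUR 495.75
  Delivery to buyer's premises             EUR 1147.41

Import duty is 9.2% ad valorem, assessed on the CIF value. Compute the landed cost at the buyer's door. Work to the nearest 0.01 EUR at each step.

CIF: the seller pays costs through ocean freight and marine insurance to the destination port.
The CIF price already equals the CIF value: 78019.04
Import duty = 78019.04 × 9.2% = 7177.75
Buyer bears: destination terminal 1337.80 + brokerage 495.75 + delivery 1147.41 + duty 7177.75 = 10158.71
Landed cost = invoice 78019.04 + 10158.71 = 88177.75

Total landed cost: EUR 88177.75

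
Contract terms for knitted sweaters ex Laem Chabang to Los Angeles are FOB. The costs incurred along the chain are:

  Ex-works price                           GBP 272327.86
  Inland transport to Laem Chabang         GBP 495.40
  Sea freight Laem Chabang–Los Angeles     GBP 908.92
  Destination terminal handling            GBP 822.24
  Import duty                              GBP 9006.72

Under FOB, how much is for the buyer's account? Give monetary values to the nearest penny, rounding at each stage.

FOB: the seller bears costs until goods are on board at the origin port; the buyer bears freight, insurance and all costs thereafter.
Seller's account: goods 272327.86 + inland to port 495.40 = 272823.26
Buyer's account: freight 908.92 + destination terminal 822.24 + duty 9006.72 = 10737.88

Buyer's account: GBP 10737.88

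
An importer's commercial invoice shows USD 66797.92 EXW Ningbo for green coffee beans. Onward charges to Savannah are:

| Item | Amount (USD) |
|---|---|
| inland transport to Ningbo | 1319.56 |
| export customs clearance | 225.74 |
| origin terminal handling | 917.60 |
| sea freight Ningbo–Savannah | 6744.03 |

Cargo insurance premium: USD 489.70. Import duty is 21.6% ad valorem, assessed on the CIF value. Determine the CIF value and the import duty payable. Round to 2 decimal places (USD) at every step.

CIF value: USD 76494.55; import duty: USD 16522.82

CIF = EXW price + pre-shipment costs + freight + insurance
CIF = 66797.92 + 1319.56 + 225.74 + 917.60 + 6744.03 + 489.70 = 76494.55
Import duty = 76494.55 × 21.6% = 16522.82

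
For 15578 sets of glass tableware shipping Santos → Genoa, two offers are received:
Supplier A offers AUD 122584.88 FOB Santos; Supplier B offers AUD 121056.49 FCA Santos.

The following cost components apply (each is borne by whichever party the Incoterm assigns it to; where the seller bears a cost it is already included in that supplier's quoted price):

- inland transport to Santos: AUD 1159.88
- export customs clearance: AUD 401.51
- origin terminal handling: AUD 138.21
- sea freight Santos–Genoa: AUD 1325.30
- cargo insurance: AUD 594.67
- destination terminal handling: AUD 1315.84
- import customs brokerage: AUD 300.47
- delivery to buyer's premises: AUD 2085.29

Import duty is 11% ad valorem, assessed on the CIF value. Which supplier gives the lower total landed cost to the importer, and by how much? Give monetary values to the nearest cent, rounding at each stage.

Supplier A (FOB):
CIF value = FOB price + freight + insurance = 122584.88 + 1325.30 + 594.67 = 124504.85
Import duty = 124504.85 × 11% = 13695.53
Buyer bears (A): 1325.30 + 594.67 + 1315.84 + 300.47 + 2085.29 = 5621.57
Landed cost (A) = invoice 122584.88 + 5621.57 + duty 13695.53 = 141901.98
Supplier B (FCA):
CIF value = FCA price + origin terminal + freight + insurance = 121056.49 + 138.21 + 1325.30 + 594.67 = 123114.67
Import duty = 123114.67 × 11% = 13542.61
Buyer bears (B): 138.21 + 1325.30 + 594.67 + 1315.84 + 300.47 + 2085.29 = 5759.78
Landed cost (B) = invoice 121056.49 + 5759.78 + duty 13542.61 = 140358.88
Difference = |141901.98 − 140358.88| = 1543.10

Supplier B is cheaper by AUD 1543.10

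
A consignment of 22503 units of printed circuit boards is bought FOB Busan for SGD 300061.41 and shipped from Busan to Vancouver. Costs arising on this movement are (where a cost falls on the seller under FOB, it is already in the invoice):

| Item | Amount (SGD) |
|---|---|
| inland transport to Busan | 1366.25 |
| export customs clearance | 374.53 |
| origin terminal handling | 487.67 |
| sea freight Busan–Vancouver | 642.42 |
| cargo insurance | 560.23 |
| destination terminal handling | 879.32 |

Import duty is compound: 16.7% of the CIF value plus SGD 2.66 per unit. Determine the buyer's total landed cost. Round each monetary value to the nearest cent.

FOB: the seller bears costs until goods are on board at the origin port; the buyer bears freight, insurance and all costs thereafter.
Already in the invoice (seller's account under FOB): inland to port, export clearance, origin terminal — exclude.
CIF value = FOB price + freight + insurance = 300061.41 + 642.42 + 560.23 = 301264.06
Ad valorem component: 301264.06 × 16.7% = 50311.10
Specific component: 22503 × 2.66 = 59857.98
Import duty = 50311.10 + 59857.98 = 110169.08
Buyer bears: freight 642.42 + insurance 560.23 + destination terminal 879.32 + duty 110169.08 = 112251.05
Landed cost = invoice 300061.41 + 112251.05 = 412312.46

Total landed cost: SGD 412312.46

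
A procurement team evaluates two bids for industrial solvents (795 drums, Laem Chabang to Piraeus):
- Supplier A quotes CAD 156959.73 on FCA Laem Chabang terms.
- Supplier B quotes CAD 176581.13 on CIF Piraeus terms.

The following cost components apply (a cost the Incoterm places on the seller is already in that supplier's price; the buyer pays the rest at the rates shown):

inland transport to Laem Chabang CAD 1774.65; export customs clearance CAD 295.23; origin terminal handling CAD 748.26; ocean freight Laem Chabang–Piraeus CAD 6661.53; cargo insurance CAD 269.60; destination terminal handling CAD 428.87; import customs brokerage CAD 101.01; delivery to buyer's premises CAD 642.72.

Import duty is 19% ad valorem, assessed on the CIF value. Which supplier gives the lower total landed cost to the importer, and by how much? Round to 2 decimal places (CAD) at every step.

Supplier A (FCA):
CIF value = FCA price + origin terminal + freight + insurance = 156959.73 + 748.26 + 6661.53 + 269.60 = 164639.12
Import duty = 164639.12 × 19% = 31281.43
Buyer bears (A): 748.26 + 6661.53 + 269.60 + 428.87 + 101.01 + 642.72 = 8851.99
Landed cost (A) = invoice 156959.73 + 8851.99 + duty 31281.43 = 197093.15
Supplier B (CIF):
The CIF price already equals the CIF value: 176581.13
Import duty = 176581.13 × 19% = 33550.41
Buyer bears (B): 428.87 + 101.01 + 642.72 = 1172.60
Landed cost (B) = invoice 176581.13 + 1172.60 + duty 33550.41 = 211304.14
Difference = |197093.15 − 211304.14| = 14210.99

Supplier A is cheaper by CAD 14210.99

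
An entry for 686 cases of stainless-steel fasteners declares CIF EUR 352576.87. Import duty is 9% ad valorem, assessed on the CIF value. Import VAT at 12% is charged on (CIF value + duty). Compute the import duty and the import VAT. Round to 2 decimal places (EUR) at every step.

Import duty: EUR 31731.92; import VAT: EUR 46117.05

Import duty = 352576.87 × 9% = 31731.92
VAT base = CIF + duty = 352576.87 + 31731.92 = 384308.79
Import VAT = 384308.79 × 12% = 46117.05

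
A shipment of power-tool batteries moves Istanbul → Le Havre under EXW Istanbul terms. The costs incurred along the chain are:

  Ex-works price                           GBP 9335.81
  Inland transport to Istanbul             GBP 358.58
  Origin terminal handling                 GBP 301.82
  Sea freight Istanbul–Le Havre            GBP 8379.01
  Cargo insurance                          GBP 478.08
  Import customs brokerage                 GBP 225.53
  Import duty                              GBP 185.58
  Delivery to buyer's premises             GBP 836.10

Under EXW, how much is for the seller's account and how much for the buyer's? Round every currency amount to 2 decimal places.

Seller: GBP 9335.81; buyer: GBP 10764.70

EXW: the seller makes goods available at their premises; the buyer bears all onward costs.
Seller's account: goods 9335.81 = 9335.81
Buyer's account: inland to port 358.58 + origin terminal 301.82 + freight 8379.01 + insurance 478.08 + brokerage 225.53 + duty 185.58 + delivery 836.10 = 10764.70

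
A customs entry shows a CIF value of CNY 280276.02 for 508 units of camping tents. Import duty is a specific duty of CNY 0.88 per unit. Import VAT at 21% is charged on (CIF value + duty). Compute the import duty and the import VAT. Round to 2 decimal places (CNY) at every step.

Import duty = 508 × 0.88 = 447.04
VAT base = CIF + duty = 280276.02 + 447.04 = 280723.06
Import VAT = 280723.06 × 21% = 58951.84

Import duty: CNY 447.04; import VAT: CNY 58951.84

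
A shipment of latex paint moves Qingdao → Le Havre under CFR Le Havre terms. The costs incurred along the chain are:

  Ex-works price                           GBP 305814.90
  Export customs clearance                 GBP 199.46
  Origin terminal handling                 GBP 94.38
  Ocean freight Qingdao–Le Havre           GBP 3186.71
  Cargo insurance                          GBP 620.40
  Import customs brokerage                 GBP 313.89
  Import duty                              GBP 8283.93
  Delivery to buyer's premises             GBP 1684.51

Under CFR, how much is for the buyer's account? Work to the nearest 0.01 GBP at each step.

Buyer's account: GBP 10902.73

CFR: the seller pays costs through ocean freight to the destination port, but not insurance.
Seller's account: goods 305814.90 + export clearance 199.46 + origin terminal 94.38 + freight 3186.71 = 309295.45
Buyer's account: insurance 620.40 + brokerage 313.89 + duty 8283.93 + delivery 1684.51 = 10902.73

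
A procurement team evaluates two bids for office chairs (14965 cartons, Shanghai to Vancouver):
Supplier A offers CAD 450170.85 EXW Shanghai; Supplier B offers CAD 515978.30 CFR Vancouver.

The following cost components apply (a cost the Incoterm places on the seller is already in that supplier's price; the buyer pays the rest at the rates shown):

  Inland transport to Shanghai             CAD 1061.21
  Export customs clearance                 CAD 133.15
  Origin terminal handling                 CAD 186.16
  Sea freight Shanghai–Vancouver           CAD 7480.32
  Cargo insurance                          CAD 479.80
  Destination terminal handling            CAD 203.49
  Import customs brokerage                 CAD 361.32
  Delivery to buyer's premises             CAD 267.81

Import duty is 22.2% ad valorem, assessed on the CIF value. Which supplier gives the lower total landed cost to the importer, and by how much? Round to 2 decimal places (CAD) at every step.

Supplier A is cheaper by CAD 69588.76

Supplier A (EXW):
CIF value = EXW price + inland to port + export clearance + origin terminal + freight + insurance = 450170.85 + 1061.21 + 133.15 + 186.16 + 7480.32 + 479.80 = 459511.49
Import duty = 459511.49 × 22.2% = 102011.55
Buyer bears (A): 1061.21 + 133.15 + 186.16 + 7480.32 + 479.80 + 203.49 + 361.32 + 267.81 = 10173.26
Landed cost (A) = invoice 450170.85 + 10173.26 + duty 102011.55 = 562355.66
Supplier B (CFR):
CIF value = CFR price + insurance = 515978.30 + 479.80 = 516458.10
Import duty = 516458.10 × 22.2% = 114653.70
Buyer bears (B): 479.80 + 203.49 + 361.32 + 267.81 = 1312.42
Landed cost (B) = invoice 515978.30 + 1312.42 + duty 114653.70 = 631944.42
Difference = |562355.66 − 631944.42| = 69588.76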